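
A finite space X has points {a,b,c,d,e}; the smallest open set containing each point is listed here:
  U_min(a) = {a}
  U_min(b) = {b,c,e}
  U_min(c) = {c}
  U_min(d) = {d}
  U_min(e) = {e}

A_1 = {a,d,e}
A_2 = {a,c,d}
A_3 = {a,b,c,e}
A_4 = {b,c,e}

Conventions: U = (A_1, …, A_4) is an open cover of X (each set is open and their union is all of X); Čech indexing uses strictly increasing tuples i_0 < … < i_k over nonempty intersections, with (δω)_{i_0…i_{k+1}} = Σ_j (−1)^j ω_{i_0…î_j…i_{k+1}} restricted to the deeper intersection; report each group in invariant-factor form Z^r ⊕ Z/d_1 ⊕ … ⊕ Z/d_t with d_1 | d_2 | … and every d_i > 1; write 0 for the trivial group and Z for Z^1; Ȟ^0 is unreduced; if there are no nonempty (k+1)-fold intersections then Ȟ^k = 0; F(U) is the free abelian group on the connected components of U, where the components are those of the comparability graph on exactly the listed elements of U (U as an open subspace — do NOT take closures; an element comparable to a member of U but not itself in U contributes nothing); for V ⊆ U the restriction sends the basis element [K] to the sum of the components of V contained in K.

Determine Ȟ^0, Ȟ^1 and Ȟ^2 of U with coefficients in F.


Ȟ^0 ≅ Z^3, Ȟ^1 ≅ 0, Ȟ^2 ≅ 0

nerve of the cover:
  A12={a,d} A13={a,e} A14={e} A23={a,c} A24={c} A34={b,c,e}
  A123={a} A134={e} A234={c}
components per intersection:
  A1: {a} {d} {e}
  A2: {a} {c} {d}
  A3: {a} {b,c,e}
  A4: {b,c,e}
  A12: {a} {d}
  A13: {a} {e}
  A14: {e}
  A23: {a} {c}
  A24: {c}
  A34: {b,c,e}
  A123: {a}
  A134: {e}
  A234: {c}
C dims 9,9,3; δ0: rk 6, SNF 1^6; δ1: rk 3, SNF 1^3
Ȟ^0 = (9 − 6) − 0 = 3, so Ȟ^0 ≅ Z^3
Ȟ^1 = (9 − 3) − 6 = 0, so Ȟ^1 ≅ 0
Ȟ^2 = (3 − 0) − 3 = 0, so Ȟ^2 ≅ 0


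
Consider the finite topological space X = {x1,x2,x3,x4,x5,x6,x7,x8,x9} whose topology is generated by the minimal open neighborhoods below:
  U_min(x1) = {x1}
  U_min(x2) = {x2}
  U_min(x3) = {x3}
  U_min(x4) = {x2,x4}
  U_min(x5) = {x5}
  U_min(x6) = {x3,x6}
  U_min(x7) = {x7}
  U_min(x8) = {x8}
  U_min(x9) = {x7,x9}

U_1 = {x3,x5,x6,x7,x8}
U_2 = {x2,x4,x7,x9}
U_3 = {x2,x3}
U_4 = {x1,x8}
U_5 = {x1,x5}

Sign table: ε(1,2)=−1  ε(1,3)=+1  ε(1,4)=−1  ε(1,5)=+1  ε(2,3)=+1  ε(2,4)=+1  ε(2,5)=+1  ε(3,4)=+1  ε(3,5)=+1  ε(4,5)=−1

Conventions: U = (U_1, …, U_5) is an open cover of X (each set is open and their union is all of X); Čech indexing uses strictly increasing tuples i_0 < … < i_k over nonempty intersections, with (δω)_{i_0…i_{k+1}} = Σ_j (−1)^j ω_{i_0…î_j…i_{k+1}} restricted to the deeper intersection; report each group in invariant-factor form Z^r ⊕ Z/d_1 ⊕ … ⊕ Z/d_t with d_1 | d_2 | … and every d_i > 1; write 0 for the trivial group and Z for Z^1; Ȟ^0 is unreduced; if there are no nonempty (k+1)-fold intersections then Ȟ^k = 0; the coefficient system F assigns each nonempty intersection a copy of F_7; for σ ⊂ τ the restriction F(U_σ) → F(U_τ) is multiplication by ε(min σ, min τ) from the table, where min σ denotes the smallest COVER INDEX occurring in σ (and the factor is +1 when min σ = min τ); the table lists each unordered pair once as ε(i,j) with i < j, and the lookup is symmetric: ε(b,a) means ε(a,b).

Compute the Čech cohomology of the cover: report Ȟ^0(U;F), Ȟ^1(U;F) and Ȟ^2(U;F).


Ȟ^0 = 0; Ȟ^1 = Z/7; Ȟ^2 = 0

nonempty overlaps:
  U12={x7} U13={x3} U14={x8} U15={x5} U23={x2} U45={x1}
C dims 5,6; δ0: rk_F7 5
degree 0: 5−5−0 = 0 → Ȟ^0 ≅ 0
degree 1: 6−0−5 = 1 → Ȟ^1 ≅ Z/7
degree 2: 0−0−0 = 0 → Ȟ^2 ≅ 0


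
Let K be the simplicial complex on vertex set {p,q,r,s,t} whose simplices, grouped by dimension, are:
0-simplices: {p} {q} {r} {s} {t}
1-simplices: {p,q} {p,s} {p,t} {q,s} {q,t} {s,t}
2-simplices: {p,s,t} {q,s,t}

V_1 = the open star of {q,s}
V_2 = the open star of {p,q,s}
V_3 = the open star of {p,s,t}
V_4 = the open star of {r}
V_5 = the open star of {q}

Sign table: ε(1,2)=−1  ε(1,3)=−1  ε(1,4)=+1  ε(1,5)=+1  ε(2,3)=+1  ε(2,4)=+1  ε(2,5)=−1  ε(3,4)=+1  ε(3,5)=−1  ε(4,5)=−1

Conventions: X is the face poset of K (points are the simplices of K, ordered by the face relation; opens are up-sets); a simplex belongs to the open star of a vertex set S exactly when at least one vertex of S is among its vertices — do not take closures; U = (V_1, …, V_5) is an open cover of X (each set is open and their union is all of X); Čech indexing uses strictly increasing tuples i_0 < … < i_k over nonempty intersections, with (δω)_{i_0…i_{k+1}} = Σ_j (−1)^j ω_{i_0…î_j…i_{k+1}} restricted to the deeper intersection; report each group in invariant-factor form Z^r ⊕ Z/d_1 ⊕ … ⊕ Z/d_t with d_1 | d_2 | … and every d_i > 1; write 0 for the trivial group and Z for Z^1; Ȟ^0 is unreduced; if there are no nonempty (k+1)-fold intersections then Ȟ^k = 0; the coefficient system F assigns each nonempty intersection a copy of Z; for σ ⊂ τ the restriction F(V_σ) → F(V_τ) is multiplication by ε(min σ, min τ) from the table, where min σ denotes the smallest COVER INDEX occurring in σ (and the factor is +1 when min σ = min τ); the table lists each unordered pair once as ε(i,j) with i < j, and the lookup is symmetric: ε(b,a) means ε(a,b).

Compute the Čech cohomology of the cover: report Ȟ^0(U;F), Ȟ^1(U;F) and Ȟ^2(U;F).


Ȟ^0 ≅ Z^2, Ȟ^1 ≅ 0, Ȟ^2 ≅ 0

nonempty intersections:
  V1={{q},{s},{p,q},{p,s},{q,s},{q,t},{s,t},{p,s,t},{q,s,t}} V2={{p},{q},{s},{p,q},{p,s},{p,t},{q,s},{q,t},{s,t},{p,s,t},{q,s,t}} V3={{p},{s},{t},{p,q},{p,s},{p,t},{q,s},{q,t},{s,t},{p,s,t},{q,s,t}} V4={{r}} V5={{q},{p,q},{q,s},{q,t},{q,s,t}}
  V12={{q},{s},{p,q},{p,s},{q,s},{q,t},{s,t},{p,s,t},{q,s,t}} V13={{s},{p,q},{p,s},{q,s},{q,t},{s,t},{p,s,t},{q,s,t}} V15={{q},{p,q},{q,s},{q,t},{q,s,t}} V23={{p},{s},{p,q},{p,s},{p,t},{q,s},{q,t},{s,t},{p,s,t},{q,s,t}} V25={{q},{p,q},{q,s},{q,t},{q,s,t}} V35={{p,q},{q,s},{q,t},{q,s,t}}
  V123={{s},{p,q},{p,s},{q,s},{q,t},{s,t},{p,s,t},{q,s,t}} V125={{q},{p,q},{q,s},{q,t},{q,s,t}} V135={{p,q},{q,s},{q,t},{q,s,t}} V235={{p,q},{q,s},{q,t},{q,s,t}}
  V1235={{p,q},{q,s},{q,t},{q,s,t}}
C dims 5,6,4,1; δ0: rk 3, SNF 1^3; δ1: rk 3, SNF 1^3; δ2: rk 1, SNF 1^1
Ȟ^0: (5−3)−0=2 ⇒ Z^2
Ȟ^1: (6−3)−3=0 ⇒ 0
Ȟ^2: (4−1)−3=0 ⇒ 0


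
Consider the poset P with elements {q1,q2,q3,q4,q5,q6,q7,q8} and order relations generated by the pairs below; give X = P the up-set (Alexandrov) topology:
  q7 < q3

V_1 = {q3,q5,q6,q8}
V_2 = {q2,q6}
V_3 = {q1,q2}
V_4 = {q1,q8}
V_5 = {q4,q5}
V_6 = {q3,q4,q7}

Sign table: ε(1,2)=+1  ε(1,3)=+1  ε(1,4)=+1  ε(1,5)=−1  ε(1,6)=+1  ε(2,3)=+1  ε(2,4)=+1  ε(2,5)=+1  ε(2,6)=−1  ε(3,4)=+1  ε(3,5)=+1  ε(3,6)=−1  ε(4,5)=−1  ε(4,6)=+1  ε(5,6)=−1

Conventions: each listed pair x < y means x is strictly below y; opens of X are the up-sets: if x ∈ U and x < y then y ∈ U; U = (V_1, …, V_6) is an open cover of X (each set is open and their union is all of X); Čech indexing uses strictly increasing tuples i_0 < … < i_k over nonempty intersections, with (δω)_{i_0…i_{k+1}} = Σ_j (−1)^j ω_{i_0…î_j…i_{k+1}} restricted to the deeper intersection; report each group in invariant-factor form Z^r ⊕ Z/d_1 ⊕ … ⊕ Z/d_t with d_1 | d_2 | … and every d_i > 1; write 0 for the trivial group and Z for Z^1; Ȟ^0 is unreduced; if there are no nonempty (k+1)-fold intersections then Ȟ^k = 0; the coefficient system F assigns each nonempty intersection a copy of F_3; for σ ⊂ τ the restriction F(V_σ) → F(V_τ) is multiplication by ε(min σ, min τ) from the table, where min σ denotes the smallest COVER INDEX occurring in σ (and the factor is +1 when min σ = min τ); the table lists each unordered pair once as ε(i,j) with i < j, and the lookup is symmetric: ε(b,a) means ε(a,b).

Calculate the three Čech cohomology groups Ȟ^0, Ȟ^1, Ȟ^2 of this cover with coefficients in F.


nonempty overlaps:
  V12={q6} V14={q8} V15={q5} V16={q3} V23={q2} V34={q1} V56={q4}
C dims 6,7; δ0: rk_F3 5
degree 0: 6−5−0 = 1 → Ȟ^0 ≅ Z/3
degree 1: 7−0−5 = 2 → Ȟ^1 ≅ Z/3 ⊕ Z/3
degree 2: 0−0−0 = 0 → Ȟ^2 ≅ 0

Ȟ^0(U;F) ≅ Z/3, Ȟ^1(U;F) ≅ Z/3 ⊕ Z/3, Ȟ^2(U;F) ≅ 0


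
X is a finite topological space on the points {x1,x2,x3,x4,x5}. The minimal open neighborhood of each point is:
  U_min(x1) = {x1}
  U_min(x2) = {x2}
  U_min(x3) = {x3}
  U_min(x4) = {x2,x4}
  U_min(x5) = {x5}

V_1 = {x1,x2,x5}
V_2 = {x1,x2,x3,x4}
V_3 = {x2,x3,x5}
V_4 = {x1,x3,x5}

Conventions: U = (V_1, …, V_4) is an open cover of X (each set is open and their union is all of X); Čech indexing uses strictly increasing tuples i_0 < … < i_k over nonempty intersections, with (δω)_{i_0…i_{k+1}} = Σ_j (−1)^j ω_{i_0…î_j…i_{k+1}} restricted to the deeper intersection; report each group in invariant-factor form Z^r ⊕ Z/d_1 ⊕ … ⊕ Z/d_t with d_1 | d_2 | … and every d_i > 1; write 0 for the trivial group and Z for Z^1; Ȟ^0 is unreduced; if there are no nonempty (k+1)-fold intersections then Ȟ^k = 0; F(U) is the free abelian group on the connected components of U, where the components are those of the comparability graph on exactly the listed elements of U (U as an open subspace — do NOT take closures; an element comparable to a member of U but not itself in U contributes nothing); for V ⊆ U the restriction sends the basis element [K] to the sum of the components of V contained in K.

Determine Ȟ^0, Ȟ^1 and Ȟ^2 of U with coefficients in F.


Ȟ^0(U;F) ≅ Z^4, Ȟ^1(U;F) ≅ 0 and Ȟ^2(U;F) ≅ 0

nonempty overlaps:
  V12={x1,x2} V13={x2,x5} V14={x1,x5} V23={x2,x3} V24={x1,x3} V34={x3,x5}
  V123={x2} V124={x1} V134={x5} V234={x3}
components per intersection:
  V1: {x1} {x2} {x5}
  V2: {x1} {x2,x4} {x3}
  V3: {x2} {x3} {x5}
  V4: {x1} {x3} {x5}
  V12: {x1} {x2}
  V13: {x2} {x5}
  V14: {x1} {x5}
  V23: {x2} {x3}
  V24: {x1} {x3}
  V34: {x3} {x5}
  V123: {x2}
  V124: {x1}
  V134: {x5}
  V234: {x3}
C dims 12,12,4; δ0: rk 8, SNF 1^8; δ1: rk 4, SNF 1^4
degree 0: 12−8−0 = 4 → Ȟ^0 ≅ Z^4
degree 1: 12−4−8 = 0 → Ȟ^1 ≅ 0
degree 2: 4−0−4 = 0 → Ȟ^2 ≅ 0


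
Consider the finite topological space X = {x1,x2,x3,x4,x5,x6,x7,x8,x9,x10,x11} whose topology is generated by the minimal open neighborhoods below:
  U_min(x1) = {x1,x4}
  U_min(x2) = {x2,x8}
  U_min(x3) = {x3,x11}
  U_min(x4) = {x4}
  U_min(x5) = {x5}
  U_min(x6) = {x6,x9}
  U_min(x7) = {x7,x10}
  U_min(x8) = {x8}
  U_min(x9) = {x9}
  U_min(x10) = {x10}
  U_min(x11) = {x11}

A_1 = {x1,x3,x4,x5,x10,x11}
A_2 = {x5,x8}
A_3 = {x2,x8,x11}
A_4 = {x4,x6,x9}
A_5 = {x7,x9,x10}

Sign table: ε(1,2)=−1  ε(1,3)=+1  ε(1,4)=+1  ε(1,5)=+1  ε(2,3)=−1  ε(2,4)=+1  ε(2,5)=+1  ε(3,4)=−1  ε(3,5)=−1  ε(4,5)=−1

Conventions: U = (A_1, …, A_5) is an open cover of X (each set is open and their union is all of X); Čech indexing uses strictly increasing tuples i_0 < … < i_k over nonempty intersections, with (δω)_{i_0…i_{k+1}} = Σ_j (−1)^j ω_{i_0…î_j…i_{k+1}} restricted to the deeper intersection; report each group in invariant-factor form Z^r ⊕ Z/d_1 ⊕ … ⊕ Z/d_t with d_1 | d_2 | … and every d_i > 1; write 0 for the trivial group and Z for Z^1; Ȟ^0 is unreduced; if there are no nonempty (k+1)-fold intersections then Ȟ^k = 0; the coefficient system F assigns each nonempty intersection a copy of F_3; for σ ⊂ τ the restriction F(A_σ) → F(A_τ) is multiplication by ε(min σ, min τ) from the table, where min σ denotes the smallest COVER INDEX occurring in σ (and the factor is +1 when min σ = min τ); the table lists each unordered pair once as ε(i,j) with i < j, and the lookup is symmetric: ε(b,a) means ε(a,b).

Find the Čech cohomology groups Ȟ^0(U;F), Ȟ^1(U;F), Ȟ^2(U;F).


Ȟ^0 = 0, Ȟ^1 = Z/3 and Ȟ^2 = 0

nonempty intersections:
  A12={x5} A13={x11} A14={x4} A15={x10} A23={x8} A45={x9}
C dims 5,6; δ0: rk_F3 5
Ȟ^0: (5−5)−0=0 ⇒ 0
Ȟ^1: (6−0)−5=1 ⇒ Z/3
Ȟ^2: (0−0)−0=0 ⇒ 0


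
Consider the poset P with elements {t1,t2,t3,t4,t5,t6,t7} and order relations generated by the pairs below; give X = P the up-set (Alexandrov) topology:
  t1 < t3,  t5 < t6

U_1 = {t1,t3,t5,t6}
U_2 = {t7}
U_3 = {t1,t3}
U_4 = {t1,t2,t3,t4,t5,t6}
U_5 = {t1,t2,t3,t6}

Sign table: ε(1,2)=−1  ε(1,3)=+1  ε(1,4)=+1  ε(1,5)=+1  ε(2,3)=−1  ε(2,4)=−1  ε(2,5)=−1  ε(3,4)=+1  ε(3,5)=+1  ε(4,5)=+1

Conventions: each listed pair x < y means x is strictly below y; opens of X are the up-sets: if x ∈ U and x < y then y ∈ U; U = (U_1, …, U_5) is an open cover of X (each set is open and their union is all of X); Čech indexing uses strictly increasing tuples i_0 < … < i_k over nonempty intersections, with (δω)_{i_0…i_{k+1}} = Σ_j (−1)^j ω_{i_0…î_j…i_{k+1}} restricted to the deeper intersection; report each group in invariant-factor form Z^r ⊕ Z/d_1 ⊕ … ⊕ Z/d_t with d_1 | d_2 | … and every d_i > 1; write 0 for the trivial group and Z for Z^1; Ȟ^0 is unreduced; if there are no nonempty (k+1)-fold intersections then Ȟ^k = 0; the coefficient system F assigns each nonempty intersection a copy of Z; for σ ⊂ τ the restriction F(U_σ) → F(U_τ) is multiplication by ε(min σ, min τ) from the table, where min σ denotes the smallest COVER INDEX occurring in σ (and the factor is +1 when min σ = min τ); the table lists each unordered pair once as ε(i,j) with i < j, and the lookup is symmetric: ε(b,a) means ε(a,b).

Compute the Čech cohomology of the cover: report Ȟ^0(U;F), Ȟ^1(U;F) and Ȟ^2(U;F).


Ȟ^0(U;F) ≅ Z^2, Ȟ^1(U;F) ≅ 0 and Ȟ^2(U;F) ≅ 0

nonempty intersections:
  U13={t1,t3} U14={t1,t3,t5,t6} U15={t1,t3,t6} U34={t1,t3} U35={t1,t3} U45={t1,t2,t3,t6}
  U134={t1,t3} U135={t1,t3} U145={t1,t3,t6} U345={t1,t3}
  U1345={t1,t3}
C dims 5,6,4,1; δ0: rk 3, SNF 1^3; δ1: rk 3, SNF 1^3; δ2: rk 1, SNF 1^1
Ȟ^0: (5−3)−0=2 ⇒ Z^2
Ȟ^1: (6−3)−3=0 ⇒ 0
Ȟ^2: (4−1)−3=0 ⇒ 0


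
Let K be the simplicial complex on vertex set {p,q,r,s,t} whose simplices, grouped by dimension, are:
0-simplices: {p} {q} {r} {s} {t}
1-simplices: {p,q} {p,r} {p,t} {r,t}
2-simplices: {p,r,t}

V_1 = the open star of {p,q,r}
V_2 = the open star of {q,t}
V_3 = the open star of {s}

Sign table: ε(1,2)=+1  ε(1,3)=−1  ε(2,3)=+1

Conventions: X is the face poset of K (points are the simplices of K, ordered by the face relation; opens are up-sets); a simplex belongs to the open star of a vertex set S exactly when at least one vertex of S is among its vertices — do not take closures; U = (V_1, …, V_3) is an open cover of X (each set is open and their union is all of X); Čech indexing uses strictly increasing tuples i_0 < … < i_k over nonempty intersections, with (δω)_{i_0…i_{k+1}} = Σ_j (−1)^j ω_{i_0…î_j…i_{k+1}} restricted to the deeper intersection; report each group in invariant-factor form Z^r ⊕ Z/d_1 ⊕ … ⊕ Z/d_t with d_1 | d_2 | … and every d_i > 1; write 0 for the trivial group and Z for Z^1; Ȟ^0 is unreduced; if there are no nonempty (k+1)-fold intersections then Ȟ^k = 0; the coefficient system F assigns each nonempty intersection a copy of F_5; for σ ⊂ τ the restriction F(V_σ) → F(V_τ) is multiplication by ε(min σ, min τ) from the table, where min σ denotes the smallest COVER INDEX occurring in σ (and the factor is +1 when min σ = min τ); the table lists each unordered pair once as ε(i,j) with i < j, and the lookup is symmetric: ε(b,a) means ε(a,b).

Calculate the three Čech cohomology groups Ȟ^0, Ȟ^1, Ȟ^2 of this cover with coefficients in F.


nerve of the cover:
  V1={{p},{q},{r},{p,q},{p,r},{p,t},{r,t},{p,r,t}} V2={{q},{t},{p,q},{p,t},{r,t},{p,r,t}} V3={{s}}
  V12={{q},{p,q},{p,t},{r,t},{p,r,t}}
C dims 3,1; δ0: rk_F5 1
Ȟ^0 = (3 − 1) − 0 = 2, so Ȟ^0 ≅ Z/5 ⊕ Z/5
Ȟ^1 = (1 − 0) − 1 = 0, so Ȟ^1 ≅ 0
Ȟ^2 = (0 − 0) − 0 = 0, so Ȟ^2 ≅ 0

Ȟ^0 = Z/5 ⊕ Z/5, Ȟ^1 = 0 and Ȟ^2 = 0


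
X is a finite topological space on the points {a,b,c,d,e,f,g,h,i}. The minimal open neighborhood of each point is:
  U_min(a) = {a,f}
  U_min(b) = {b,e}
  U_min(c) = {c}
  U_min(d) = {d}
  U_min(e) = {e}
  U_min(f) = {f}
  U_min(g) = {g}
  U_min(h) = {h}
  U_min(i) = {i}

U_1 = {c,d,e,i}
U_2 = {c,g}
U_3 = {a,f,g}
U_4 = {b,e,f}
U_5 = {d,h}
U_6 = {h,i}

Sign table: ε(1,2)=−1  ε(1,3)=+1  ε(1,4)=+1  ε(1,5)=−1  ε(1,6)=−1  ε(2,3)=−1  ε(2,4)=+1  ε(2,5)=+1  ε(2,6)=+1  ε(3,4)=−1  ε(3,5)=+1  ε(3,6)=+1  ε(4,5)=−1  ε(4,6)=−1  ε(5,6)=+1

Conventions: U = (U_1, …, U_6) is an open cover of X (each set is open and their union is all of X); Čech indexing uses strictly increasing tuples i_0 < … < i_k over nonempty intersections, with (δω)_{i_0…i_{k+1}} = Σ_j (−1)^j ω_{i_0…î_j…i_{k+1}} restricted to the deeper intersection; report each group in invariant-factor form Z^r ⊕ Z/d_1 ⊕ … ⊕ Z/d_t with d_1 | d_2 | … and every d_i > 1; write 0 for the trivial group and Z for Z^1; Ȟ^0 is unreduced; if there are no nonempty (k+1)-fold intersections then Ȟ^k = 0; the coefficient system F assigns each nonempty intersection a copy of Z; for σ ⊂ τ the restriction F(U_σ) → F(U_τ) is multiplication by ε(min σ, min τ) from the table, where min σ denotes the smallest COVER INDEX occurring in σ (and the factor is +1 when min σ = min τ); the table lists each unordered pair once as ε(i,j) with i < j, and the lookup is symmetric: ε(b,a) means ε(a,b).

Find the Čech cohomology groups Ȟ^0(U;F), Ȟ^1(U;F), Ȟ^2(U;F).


Ȟ^0 = 0; Ȟ^1 = Z ⊕ Z/2; Ȟ^2 = 0

nerve simplices:
  U12={c} U14={e} U15={d} U16={i} U23={g} U34={f} U56={h}
C dims 6,7; δ0: rk 6, SNF 1^5·2
degree 0: 6−6−0 = 0 → Ȟ^0 ≅ 0
degree 1: 7−0−6 = 1 plus torsion [2] → Ȟ^1 ≅ Z ⊕ Z/2
degree 2: 0−0−0 = 0 → Ȟ^2 ≅ 0


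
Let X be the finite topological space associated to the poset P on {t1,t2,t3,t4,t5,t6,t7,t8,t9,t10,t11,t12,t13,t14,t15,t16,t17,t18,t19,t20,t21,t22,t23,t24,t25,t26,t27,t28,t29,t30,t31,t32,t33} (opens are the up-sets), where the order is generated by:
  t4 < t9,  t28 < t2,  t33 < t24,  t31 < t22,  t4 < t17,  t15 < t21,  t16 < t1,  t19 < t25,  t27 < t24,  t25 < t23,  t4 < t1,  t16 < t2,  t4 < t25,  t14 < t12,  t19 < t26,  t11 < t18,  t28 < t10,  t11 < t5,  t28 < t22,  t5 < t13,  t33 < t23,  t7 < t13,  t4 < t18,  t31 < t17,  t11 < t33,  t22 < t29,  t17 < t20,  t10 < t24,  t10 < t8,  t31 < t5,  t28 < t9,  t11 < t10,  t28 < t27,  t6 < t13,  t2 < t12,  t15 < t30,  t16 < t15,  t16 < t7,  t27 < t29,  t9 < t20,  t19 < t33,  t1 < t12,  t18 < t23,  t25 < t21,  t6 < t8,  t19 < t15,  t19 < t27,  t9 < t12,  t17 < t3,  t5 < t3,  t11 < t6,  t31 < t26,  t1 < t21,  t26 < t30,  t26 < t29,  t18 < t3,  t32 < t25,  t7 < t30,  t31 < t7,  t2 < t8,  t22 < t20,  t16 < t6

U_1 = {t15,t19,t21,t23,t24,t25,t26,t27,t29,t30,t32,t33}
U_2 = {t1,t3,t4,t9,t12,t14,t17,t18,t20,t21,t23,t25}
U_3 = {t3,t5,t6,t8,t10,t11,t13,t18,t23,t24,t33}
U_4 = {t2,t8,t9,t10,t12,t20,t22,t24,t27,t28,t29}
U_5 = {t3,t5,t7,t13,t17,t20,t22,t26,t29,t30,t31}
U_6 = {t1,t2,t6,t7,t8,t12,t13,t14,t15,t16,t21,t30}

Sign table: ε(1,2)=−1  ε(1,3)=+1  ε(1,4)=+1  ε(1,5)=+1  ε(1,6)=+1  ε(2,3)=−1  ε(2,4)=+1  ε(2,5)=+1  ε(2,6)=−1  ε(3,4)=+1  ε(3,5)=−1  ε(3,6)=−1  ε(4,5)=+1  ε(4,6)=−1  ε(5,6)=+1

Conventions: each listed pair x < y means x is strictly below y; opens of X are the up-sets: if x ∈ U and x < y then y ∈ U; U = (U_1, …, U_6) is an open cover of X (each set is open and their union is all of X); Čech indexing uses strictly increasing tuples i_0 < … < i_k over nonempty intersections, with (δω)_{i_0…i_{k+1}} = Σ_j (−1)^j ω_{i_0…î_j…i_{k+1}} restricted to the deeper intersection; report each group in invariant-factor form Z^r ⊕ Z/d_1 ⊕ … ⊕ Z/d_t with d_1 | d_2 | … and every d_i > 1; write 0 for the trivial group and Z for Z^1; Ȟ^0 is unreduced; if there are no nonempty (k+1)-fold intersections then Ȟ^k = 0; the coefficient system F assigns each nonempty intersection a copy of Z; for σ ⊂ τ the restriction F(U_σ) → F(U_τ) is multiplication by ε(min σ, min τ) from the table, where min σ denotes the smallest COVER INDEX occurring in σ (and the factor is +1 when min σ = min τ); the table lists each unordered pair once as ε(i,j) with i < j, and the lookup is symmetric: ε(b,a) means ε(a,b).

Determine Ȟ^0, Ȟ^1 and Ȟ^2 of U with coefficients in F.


Ȟ^0 ≅ 0, Ȟ^1 ≅ Z/2, Ȟ^2 ≅ Z

nonempty intersections:
  U12={t21,t23,t25} U13={t23,t24,t33} U14={t24,t27,t29} U15={t26,t29,t30} U16={t15,t21,t30} U23={t3,t18,t23} U24={t9,t12,t20} U25={t3,t17,t20} U26={t1,t12,t14,t21} U34={t8,t10,t24} U35={t3,t5,t13} U36={t6,t8,t13} U45={t20,t22,t29} U46={t2,t8,t12} U56={t7,t13,t30}
  U123={t23} U126={t21} U134={t24} U145={t29} U156={t30} U235={t3} U245={t20} U246={t12} U346={t8} U356={t13}
C dims 6,15,10; δ0: rk 6, SNF 1^5·2; δ1: rk 9, SNF 1^9
Ȟ^0: (6−6)−0=0 ⇒ 0
Ȟ^1: (15−9)−6=0 plus torsion [2] ⇒ Z/2
Ȟ^2: (10−0)−9=1 ⇒ Z


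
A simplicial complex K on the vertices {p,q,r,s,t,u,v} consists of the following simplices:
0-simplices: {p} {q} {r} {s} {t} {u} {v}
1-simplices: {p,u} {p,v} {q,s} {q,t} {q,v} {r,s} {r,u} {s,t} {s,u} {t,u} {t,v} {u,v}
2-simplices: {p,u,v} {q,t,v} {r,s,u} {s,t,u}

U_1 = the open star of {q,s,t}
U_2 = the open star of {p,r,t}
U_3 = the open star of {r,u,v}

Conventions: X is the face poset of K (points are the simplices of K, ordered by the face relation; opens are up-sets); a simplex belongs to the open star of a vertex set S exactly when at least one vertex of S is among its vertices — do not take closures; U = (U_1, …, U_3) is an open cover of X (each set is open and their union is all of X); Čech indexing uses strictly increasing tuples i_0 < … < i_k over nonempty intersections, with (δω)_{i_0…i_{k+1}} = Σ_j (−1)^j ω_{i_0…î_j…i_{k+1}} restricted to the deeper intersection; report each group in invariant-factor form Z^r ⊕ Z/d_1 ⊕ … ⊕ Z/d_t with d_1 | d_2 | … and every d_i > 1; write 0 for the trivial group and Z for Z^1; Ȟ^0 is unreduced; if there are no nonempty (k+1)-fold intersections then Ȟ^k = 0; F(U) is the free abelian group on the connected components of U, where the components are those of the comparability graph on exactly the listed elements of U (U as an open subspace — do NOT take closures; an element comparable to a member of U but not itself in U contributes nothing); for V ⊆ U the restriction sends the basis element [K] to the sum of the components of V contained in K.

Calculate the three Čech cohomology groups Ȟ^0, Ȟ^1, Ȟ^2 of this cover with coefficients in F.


Ȟ^0 ≅ Z, Ȟ^1 ≅ Z, Ȟ^2 ≅ 0

nerve simplices:
  U1={{q},{s},{t},{q,s},{q,t},{q,v},{r,s},{s,t},{s,u},{t,u},{t,v},{q,t,v},{r,s,u},{s,t,u}} U2={{p},{r},{t},{p,u},{p,v},{q,t},{r,s},{r,u},{s,t},{t,u},{t,v},{p,u,v},{q,t,v},{r,s,u},{s,t,u}} U3={{r},{u},{v},{p,u},{p,v},{q,v},{r,s},{r,u},{s,u},{t,u},{t,v},{u,v},{p,u,v},{q,t,v},{r,s,u},{s,t,u}}
  U12={{t},{q,t},{r,s},{s,t},{t,u},{t,v},{q,t,v},{r,s,u},{s,t,u}} U13={{q,v},{r,s},{s,u},{t,u},{t,v},{q,t,v},{r,s,u},{s,t,u}} U23={{r},{p,u},{p,v},{r,s},{r,u},{t,u},{t,v},{p,u,v},{q,t,v},{r,s,u},{s,t,u}}
  U123={{r,s},{t,u},{t,v},{q,t,v},{r,s,u},{s,t,u}}
components per intersection:
  U1: {{q},{s},{t},{q,s},{q,t},{q,v},{r,s},{s,t},{s,u},{t,u},{t,v},{q,t,v},{r,s,u},{s,t,u}}
  U2: {{p},{p,u},{p,v},{p,u,v}} {{r},{r,s},{r,u},{r,s,u}} {{t},{q,t},{s,t},{t,u},{t,v},{q,t,v},{s,t,u}}
  U3: {{r},{u},{v},{p,u},{p,v},{q,v},{r,s},{r,u},{s,u},{t,u},{t,v},{u,v},{p,u,v},{q,t,v},{r,s,u},{s,t,u}}
  U12: {{t},{q,t},{s,t},{t,u},{t,v},{q,t,v},{s,t,u}} {{r,s},{r,s,u}}
  U13: {{q,v},{t,v},{q,t,v}} {{r,s},{s,u},{t,u},{r,s,u},{s,t,u}}
  U23: {{r},{r,s},{r,u},{r,s,u}} {{p,u},{p,v},{p,u,v}} {{t,u},{s,t,u}} {{t,v},{q,t,v}}
  U123: {{r,s},{r,s,u}} {{t,u},{s,t,u}} {{t,v},{q,t,v}}
C dims 5,8,3; δ0: rk 4, SNF 1^4; δ1: rk 3, SNF 1^3
degree 0: 5−4−0 = 1 → Ȟ^0 ≅ Z
degree 1: 8−3−4 = 1 → Ȟ^1 ≅ Z
degree 2: 3−0−3 = 0 → Ȟ^2 ≅ 0


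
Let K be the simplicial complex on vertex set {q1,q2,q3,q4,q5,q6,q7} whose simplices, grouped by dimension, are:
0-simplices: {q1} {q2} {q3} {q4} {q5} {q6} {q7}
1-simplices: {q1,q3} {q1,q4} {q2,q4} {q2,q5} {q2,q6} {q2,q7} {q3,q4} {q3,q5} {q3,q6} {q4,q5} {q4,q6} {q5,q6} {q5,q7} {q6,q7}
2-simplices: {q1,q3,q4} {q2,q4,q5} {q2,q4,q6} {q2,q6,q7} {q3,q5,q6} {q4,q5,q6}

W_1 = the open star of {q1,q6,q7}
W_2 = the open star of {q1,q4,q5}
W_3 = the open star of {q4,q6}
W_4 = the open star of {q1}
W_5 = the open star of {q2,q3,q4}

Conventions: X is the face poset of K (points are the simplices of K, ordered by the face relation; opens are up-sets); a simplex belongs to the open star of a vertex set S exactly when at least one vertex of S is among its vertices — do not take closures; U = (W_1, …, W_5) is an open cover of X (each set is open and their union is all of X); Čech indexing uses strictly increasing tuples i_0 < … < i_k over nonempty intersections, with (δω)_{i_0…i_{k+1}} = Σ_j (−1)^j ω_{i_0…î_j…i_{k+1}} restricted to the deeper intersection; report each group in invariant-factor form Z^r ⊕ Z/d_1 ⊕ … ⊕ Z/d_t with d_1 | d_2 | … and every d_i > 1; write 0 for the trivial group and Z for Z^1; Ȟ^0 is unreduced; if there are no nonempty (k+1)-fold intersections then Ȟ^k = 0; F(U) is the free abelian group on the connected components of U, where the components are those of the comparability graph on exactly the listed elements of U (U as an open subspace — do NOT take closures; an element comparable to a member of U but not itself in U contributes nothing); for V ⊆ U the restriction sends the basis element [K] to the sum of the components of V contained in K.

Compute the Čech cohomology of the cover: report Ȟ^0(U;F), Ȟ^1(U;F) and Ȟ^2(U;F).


nonempty overlaps:
  W1={{q1},{q6},{q7},{q1,q3},{q1,q4},{q2,q6},{q2,q7},{q3,q6},{q4,q6},{q5,q6},{q5,q7},{q6,q7},{q1,q3,q4},{q2,q4,q6},{q2,q6,q7},{q3,q5,q6},{q4,q5,q6}} W2={{q1},{q4},{q5},{q1,q3},{q1,q4},{q2,q4},{q2,q5},{q3,q4},{q3,q5},{q4,q5},{q4,q6},{q5,q6},{q5,q7},{q1,q3,q4},{q2,q4,q5},{q2,q4,q6},{q3,q5,q6},{q4,q5,q6}} W3={{q4},{q6},{q1,q4},{q2,q4},{q2,q6},{q3,q4},{q3,q6},{q4,q5},{q4,q6},{q5,q6},{q6,q7},{q1,q3,q4},{q2,q4,q5},{q2,q4,q6},{q2,q6,q7},{q3,q5,q6},{q4,q5,q6}} W4={{q1},{q1,q3},{q1,q4},{q1,q3,q4}} W5={{q2},{q3},{q4},{q1,q3},{q1,q4},{q2,q4},{q2,q5},{q2,q6},{q2,q7},{q3,q4},{q3,q5},{q3,q6},{q4,q5},{q4,q6},{q1,q3,q4},{q2,q4,q5},{q2,q4,q6},{q2,q6,q7},{q3,q5,q6},{q4,q5,q6}}
  W12={{q1},{q1,q3},{q1,q4},{q4,q6},{q5,q6},{q5,q7},{q1,q3,q4},{q2,q4,q6},{q3,q5,q6},{q4,q5,q6}} W13={{q6},{q1,q4},{q2,q6},{q3,q6},{q4,q6},{q5,q6},{q6,q7},{q1,q3,q4},{q2,q4,q6},{q2,q6,q7},{q3,q5,q6},{q4,q5,q6}} W14={{q1},{q1,q3},{q1,q4},{q1,q3,q4}} W15={{q1,q3},{q1,q4},{q2,q6},{q2,q7},{q3,q6},{q4,q6},{q1,q3,q4},{q2,q4,q6},{q2,q6,q7},{q3,q5,q6},{q4,q5,q6}} W23={{q4},{q1,q4},{q2,q4},{q3,q4},{q4,q5},{q4,q6},{q5,q6},{q1,q3,q4},{q2,q4,q5},{q2,q4,q6},{q3,q5,q6},{q4,q5,q6}} W24={{q1},{q1,q3},{q1,q4},{q1,q3,q4}} W25={{q4},{q1,q3},{q1,q4},{q2,q4},{q2,q5},{q3,q4},{q3,q5},{q4,q5},{q4,q6},{q1,q3,q4},{q2,q4,q5},{q2,q4,q6},{q3,q5,q6},{q4,q5,q6}} W34={{q1,q4},{q1,q3,q4}} W35={{q4},{q1,q4},{q2,q4},{q2,q6},{q3,q4},{q3,q6},{q4,q5},{q4,q6},{q1,q3,q4},{q2,q4,q5},{q2,q4,q6},{q2,q6,q7},{q3,q5,q6},{q4,q5,q6}} W45={{q1,q3},{q1,q4},{q1,q3,q4}}
  W123={{q1,q4},{q4,q6},{q5,q6},{q1,q3,q4},{q2,q4,q6},{q3,q5,q6},{q4,q5,q6}} W124={{q1},{q1,q3},{q1,q4},{q1,q3,q4}} W125={{q1,q3},{q1,q4},{q4,q6},{q1,q3,q4},{q2,q4,q6},{q3,q5,q6},{q4,q5,q6}} W134={{q1,q4},{q1,q3,q4}} W135={{q1,q4},{q2,q6},{q3,q6},{q4,q6},{q1,q3,q4},{q2,q4,q6},{q2,q6,q7},{q3,q5,q6},{q4,q5,q6}} W145={{q1,q3},{q1,q4},{q1,q3,q4}} W234={{q1,q4},{q1,q3,q4}} W235={{q4},{q1,q4},{q2,q4},{q3,q4},{q4,q5},{q4,q6},{q1,q3,q4},{q2,q4,q5},{q2,q4,q6},{q3,q5,q6},{q4,q5,q6}} W245={{q1,q3},{q1,q4},{q1,q3,q4}} W345={{q1,q4},{q1,q3,q4}}
  W1234={{q1,q4},{q1,q3,q4}} W1235={{q1,q4},{q4,q6},{q1,q3,q4},{q2,q4,q6},{q3,q5,q6},{q4,q5,q6}} W1245={{q1,q3},{q1,q4},{q1,q3,q4}} W1345={{q1,q4},{q1,q3,q4}} W2345={{q1,q4},{q1,q3,q4}}
  W12345={{q1,q4},{q1,q3,q4}}
components per intersection:
  W1: {{q1},{q1,q3},{q1,q4},{q1,q3,q4}} {{q6},{q7},{q2,q6},{q2,q7},{q3,q6},{q4,q6},{q5,q6},{q5,q7},{q6,q7},{q2,q4,q6},{q2,q6,q7},{q3,q5,q6},{q4,q5,q6}}
  W2: {{q1},{q4},{q5},{q1,q3},{q1,q4},{q2,q4},{q2,q5},{q3,q4},{q3,q5},{q4,q5},{q4,q6},{q5,q6},{q5,q7},{q1,q3,q4},{q2,q4,q5},{q2,q4,q6},{q3,q5,q6},{q4,q5,q6}}
  W3: {{q4},{q6},{q1,q4},{q2,q4},{q2,q6},{q3,q4},{q3,q6},{q4,q5},{q4,q6},{q5,q6},{q6,q7},{q1,q3,q4},{q2,q4,q5},{q2,q4,q6},{q2,q6,q7},{q3,q5,q6},{q4,q5,q6}}
  W4: {{q1},{q1,q3},{q1,q4},{q1,q3,q4}}
  W5: {{q2},{q3},{q4},{q1,q3},{q1,q4},{q2,q4},{q2,q5},{q2,q6},{q2,q7},{q3,q4},{q3,q5},{q3,q6},{q4,q5},{q4,q6},{q1,q3,q4},{q2,q4,q5},{q2,q4,q6},{q2,q6,q7},{q3,q5,q6},{q4,q5,q6}}
  W12: {{q1},{q1,q3},{q1,q4},{q1,q3,q4}} {{q4,q6},{q5,q6},{q2,q4,q6},{q3,q5,q6},{q4,q5,q6}} {{q5,q7}}
  W13: {{q6},{q2,q6},{q3,q6},{q4,q6},{q5,q6},{q6,q7},{q2,q4,q6},{q2,q6,q7},{q3,q5,q6},{q4,q5,q6}} {{q1,q4},{q1,q3,q4}}
  W14: {{q1},{q1,q3},{q1,q4},{q1,q3,q4}}
  W15: {{q1,q3},{q1,q4},{q1,q3,q4}} {{q2,q6},{q2,q7},{q4,q6},{q2,q4,q6},{q2,q6,q7},{q4,q5,q6}} {{q3,q6},{q3,q5,q6}}
  W23: {{q4},{q1,q4},{q2,q4},{q3,q4},{q4,q5},{q4,q6},{q5,q6},{q1,q3,q4},{q2,q4,q5},{q2,q4,q6},{q3,q5,q6},{q4,q5,q6}}
  W24: {{q1},{q1,q3},{q1,q4},{q1,q3,q4}}
  W25: {{q4},{q1,q3},{q1,q4},{q2,q4},{q2,q5},{q3,q4},{q4,q5},{q4,q6},{q1,q3,q4},{q2,q4,q5},{q2,q4,q6},{q4,q5,q6}} {{q3,q5},{q3,q5,q6}}
  W34: {{q1,q4},{q1,q3,q4}}
  W35: {{q4},{q1,q4},{q2,q4},{q2,q6},{q3,q4},{q4,q5},{q4,q6},{q1,q3,q4},{q2,q4,q5},{q2,q4,q6},{q2,q6,q7},{q4,q5,q6}} {{q3,q6},{q3,q5,q6}}
  W45: {{q1,q3},{q1,q4},{q1,q3,q4}}
  W123: {{q1,q4},{q1,q3,q4}} {{q4,q6},{q5,q6},{q2,q4,q6},{q3,q5,q6},{q4,q5,q6}}
  W124: {{q1},{q1,q3},{q1,q4},{q1,q3,q4}}
  W125: {{q1,q3},{q1,q4},{q1,q3,q4}} {{q4,q6},{q2,q4,q6},{q4,q5,q6}} {{q3,q5,q6}}
  W134: {{q1,q4},{q1,q3,q4}}
  W135: {{q1,q4},{q1,q3,q4}} {{q2,q6},{q4,q6},{q2,q4,q6},{q2,q6,q7},{q4,q5,q6}} {{q3,q6},{q3,q5,q6}}
  W145: {{q1,q3},{q1,q4},{q1,q3,q4}}
  W234: {{q1,q4},{q1,q3,q4}}
  W235: {{q4},{q1,q4},{q2,q4},{q3,q4},{q4,q5},{q4,q6},{q1,q3,q4},{q2,q4,q5},{q2,q4,q6},{q4,q5,q6}} {{q3,q5,q6}}
  W245: {{q1,q3},{q1,q4},{q1,q3,q4}}
  W345: {{q1,q4},{q1,q3,q4}}
  W1234: {{q1,q4},{q1,q3,q4}}
  W1235: {{q1,q4},{q1,q3,q4}} {{q4,q6},{q2,q4,q6},{q4,q5,q6}} {{q3,q5,q6}}
  W1245: {{q1,q3},{q1,q4},{q1,q3,q4}}
  W1345: {{q1,q4},{q1,q3,q4}}
  W2345: {{q1,q4},{q1,q3,q4}}
  W12345: {{q1,q4},{q1,q3,q4}}
C dims 6,17,16,7; δ0: rk 5, SNF 1^5; δ1: rk 10, SNF 1^10; δ2: rk 6, SNF 1^6
degree 0: 6−5−0 = 1 → Ȟ^0 ≅ Z
degree 1: 17−10−5 = 2 → Ȟ^1 ≅ Z^2
degree 2: 16−6−10 = 0 → Ȟ^2 ≅ 0

Ȟ^0 = Z,  Ȟ^1 = Z^2,  Ȟ^2 = 0


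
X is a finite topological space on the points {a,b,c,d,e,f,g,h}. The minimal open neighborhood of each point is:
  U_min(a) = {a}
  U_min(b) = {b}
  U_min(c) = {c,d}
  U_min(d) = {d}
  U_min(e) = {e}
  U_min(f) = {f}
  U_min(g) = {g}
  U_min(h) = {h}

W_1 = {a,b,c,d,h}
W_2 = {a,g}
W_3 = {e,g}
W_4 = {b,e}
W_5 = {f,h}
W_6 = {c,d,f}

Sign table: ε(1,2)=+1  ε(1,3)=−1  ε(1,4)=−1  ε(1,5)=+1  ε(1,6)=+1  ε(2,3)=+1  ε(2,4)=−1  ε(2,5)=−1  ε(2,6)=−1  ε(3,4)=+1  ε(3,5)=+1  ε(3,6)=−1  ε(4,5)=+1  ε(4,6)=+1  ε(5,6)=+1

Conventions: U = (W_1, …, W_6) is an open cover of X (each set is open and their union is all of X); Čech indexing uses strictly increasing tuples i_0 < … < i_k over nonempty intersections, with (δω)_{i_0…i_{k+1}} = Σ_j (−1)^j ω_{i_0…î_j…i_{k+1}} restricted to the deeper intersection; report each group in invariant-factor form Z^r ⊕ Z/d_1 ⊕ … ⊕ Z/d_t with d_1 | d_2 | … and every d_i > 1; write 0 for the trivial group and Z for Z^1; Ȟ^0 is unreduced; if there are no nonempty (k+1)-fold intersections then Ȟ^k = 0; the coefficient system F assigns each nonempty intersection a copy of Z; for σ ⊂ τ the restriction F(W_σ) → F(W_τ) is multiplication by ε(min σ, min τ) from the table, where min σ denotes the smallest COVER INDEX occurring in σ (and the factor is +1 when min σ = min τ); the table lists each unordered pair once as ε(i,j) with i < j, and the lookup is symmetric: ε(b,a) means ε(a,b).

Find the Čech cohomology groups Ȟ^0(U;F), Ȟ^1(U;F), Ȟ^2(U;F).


nonempty intersections:
  W12={a} W14={b} W15={h} W16={c,d} W23={g} W34={e} W56={f}
C dims 6,7; δ0: rk 6, SNF 1^5·2
Ȟ^0: (6−6)−0=0 ⇒ 0
Ȟ^1: (7−0)−6=1 plus torsion [2] ⇒ Z ⊕ Z/2
Ȟ^2: (0−0)−0=0 ⇒ 0

Ȟ^0(U;F) ≅ 0,  Ȟ^1(U;F) ≅ Z ⊕ Z/2,  Ȟ^2(U;F) ≅ 0


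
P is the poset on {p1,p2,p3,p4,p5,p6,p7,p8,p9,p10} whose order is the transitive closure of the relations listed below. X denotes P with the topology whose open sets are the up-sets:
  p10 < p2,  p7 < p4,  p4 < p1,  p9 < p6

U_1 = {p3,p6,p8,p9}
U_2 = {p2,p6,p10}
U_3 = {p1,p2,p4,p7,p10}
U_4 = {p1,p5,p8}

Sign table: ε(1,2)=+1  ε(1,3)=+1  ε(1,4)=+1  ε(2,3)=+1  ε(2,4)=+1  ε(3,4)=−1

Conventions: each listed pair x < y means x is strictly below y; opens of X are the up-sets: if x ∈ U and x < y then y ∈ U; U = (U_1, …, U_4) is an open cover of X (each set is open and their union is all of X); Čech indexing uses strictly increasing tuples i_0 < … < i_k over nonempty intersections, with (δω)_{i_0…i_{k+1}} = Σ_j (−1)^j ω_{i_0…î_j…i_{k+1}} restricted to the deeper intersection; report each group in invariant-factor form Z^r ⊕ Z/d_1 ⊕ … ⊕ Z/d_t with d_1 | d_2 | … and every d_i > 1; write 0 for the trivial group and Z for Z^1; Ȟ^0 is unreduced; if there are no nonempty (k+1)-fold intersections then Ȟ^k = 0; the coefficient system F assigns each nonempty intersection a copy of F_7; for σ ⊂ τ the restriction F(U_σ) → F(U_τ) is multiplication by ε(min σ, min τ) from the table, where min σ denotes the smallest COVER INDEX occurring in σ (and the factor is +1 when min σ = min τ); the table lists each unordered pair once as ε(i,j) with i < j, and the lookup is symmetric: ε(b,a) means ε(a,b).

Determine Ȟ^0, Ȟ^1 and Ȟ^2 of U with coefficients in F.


nerve simplices:
  U12={p6} U14={p8} U23={p2,p10} U34={p1}
C dims 4,4; δ0: rk_F7 4
degree 0: 4−4−0 = 0 → Ȟ^0 ≅ 0
degree 1: 4−0−4 = 0 → Ȟ^1 ≅ 0
degree 2: 0−0−0 = 0 → Ȟ^2 ≅ 0

Ȟ^0(U;F) ≅ 0,  Ȟ^1(U;F) ≅ 0,  Ȟ^2(U;F) ≅ 0


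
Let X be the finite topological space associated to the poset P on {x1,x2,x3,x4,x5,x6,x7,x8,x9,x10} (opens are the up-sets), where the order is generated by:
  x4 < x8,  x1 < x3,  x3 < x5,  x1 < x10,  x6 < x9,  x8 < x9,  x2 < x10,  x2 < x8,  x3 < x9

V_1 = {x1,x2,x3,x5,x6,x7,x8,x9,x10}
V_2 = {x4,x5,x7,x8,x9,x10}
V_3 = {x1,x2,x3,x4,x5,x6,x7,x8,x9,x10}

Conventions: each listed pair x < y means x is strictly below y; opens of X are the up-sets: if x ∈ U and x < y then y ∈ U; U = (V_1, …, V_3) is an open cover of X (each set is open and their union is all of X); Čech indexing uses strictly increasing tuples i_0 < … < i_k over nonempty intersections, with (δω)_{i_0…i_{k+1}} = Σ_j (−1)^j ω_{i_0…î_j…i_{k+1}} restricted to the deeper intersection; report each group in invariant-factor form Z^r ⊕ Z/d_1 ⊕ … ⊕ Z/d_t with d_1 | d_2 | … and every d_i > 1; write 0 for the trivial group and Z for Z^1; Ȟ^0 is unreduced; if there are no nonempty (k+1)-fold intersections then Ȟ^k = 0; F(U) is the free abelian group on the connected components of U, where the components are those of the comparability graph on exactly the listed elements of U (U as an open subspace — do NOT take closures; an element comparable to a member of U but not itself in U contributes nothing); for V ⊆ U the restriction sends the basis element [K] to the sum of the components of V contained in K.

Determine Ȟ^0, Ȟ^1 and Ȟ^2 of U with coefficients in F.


nonempty overlaps:
  V12={x5,x7,x8,x9,x10} V13={x1,x2,x3,x5,x6,x7,x8,x9,x10} V23={x4,x5,x7,x8,x9,x10}
  V123={x5,x7,x8,x9,x10}
components per intersection:
  V1: {x1,x2,x3,x5,x6,x8,x9,x10} {x7}
  V2: {x4,x8,x9} {x5} {x7} {x10}
  V3: {x1,x2,x3,x4,x5,x6,x8,x9,x10} {x7}
  V12: {x5} {x7} {x8,x9} {x10}
  V13: {x1,x2,x3,x5,x6,x8,x9,x10} {x7}
  V23: {x4,x8,x9} {x5} {x7} {x10}
  V123: {x5} {x7} {x8,x9} {x10}
C dims 8,10,4; δ0: rk 6, SNF 1^6; δ1: rk 4, SNF 1^4
degree 0: 8−6−0 = 2 → Ȟ^0 ≅ Z^2
degree 1: 10−4−6 = 0 → Ȟ^1 ≅ 0
degree 2: 4−0−4 = 0 → Ȟ^2 ≅ 0

Ȟ^0 ≅ Z^2, Ȟ^1 ≅ 0, Ȟ^2 ≅ 0


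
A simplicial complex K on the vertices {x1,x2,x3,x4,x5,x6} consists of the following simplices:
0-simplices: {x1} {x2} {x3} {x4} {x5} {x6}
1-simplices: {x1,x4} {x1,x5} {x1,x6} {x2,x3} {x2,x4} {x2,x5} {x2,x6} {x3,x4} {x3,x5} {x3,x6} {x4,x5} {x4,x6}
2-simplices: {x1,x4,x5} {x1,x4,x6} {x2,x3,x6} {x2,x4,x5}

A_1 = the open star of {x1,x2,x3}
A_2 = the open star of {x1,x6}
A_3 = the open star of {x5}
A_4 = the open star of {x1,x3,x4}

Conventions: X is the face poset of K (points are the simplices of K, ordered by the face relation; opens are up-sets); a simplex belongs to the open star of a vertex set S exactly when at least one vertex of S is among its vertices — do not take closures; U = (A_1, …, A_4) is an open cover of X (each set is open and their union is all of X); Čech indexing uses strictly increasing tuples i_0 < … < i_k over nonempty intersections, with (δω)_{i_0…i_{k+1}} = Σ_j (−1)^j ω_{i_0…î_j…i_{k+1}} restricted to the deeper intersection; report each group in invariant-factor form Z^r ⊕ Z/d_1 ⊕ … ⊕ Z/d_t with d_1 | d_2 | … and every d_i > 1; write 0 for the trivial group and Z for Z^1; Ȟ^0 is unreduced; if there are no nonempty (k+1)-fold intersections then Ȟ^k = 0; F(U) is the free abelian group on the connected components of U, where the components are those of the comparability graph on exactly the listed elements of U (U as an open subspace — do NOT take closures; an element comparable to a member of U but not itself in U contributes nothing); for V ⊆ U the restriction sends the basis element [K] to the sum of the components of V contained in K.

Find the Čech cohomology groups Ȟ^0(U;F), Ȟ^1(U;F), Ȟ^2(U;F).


cover nerve:
  A1={{x1},{x2},{x3},{x1,x4},{x1,x5},{x1,x6},{x2,x3},{x2,x4},{x2,x5},{x2,x6},{x3,x4},{x3,x5},{x3,x6},{x1,x4,x5},{x1,x4,x6},{x2,x3,x6},{x2,x4,x5}} A2={{x1},{x6},{x1,x4},{x1,x5},{x1,x6},{x2,x6},{x3,x6},{x4,x6},{x1,x4,x5},{x1,x4,x6},{x2,x3,x6}} A3={{x5},{x1,x5},{x2,x5},{x3,x5},{x4,x5},{x1,x4,x5},{x2,x4,x5}} A4={{x1},{x3},{x4},{x1,x4},{x1,x5},{x1,x6},{x2,x3},{x2,x4},{x3,x4},{x3,x5},{x3,x6},{x4,x5},{x4,x6},{x1,x4,x5},{x1,x4,x6},{x2,x3,x6},{x2,x4,x5}}
  A12={{x1},{x1,x4},{x1,x5},{x1,x6},{x2,x6},{x3,x6},{x1,x4,x5},{x1,x4,x6},{x2,x3,x6}} A13={{x1,x5},{x2,x5},{x3,x5},{x1,x4,x5},{x2,x4,x5}} A14={{x1},{x3},{x1,x4},{x1,x5},{x1,x6},{x2,x3},{x2,x4},{x3,x4},{x3,x5},{x3,x6},{x1,x4,x5},{x1,x4,x6},{x2,x3,x6},{x2,x4,x5}} A23={{x1,x5},{x1,x4,x5}} A24={{x1},{x1,x4},{x1,x5},{x1,x6},{x3,x6},{x4,x6},{x1,x4,x5},{x1,x4,x6},{x2,x3,x6}} A34={{x1,x5},{x3,x5},{x4,x5},{x1,x4,x5},{x2,x4,x5}}
  A123={{x1,x5},{x1,x4,x5}} A124={{x1},{x1,x4},{x1,x5},{x1,x6},{x3,x6},{x1,x4,x5},{x1,x4,x6},{x2,x3,x6}} A134={{x1,x5},{x3,x5},{x1,x4,x5},{x2,x4,x5}} A234={{x1,x5},{x1,x4,x5}}
  A1234={{x1,x5},{x1,x4,x5}}
components per intersection:
  A1: {{x1},{x1,x4},{x1,x5},{x1,x6},{x1,x4,x5},{x1,x4,x6}} {{x2},{x3},{x2,x3},{x2,x4},{x2,x5},{x2,x6},{x3,x4},{x3,x5},{x3,x6},{x2,x3,x6},{x2,x4,x5}}
  A2: {{x1},{x6},{x1,x4},{x1,x5},{x1,x6},{x2,x6},{x3,x6},{x4,x6},{x1,x4,x5},{x1,x4,x6},{x2,x3,x6}}
  A3: {{x5},{x1,x5},{x2,x5},{x3,x5},{x4,x5},{x1,x4,x5},{x2,x4,x5}}
  A4: {{x1},{x3},{x4},{x1,x4},{x1,x5},{x1,x6},{x2,x3},{x2,x4},{x3,x4},{x3,x5},{x3,x6},{x4,x5},{x4,x6},{x1,x4,x5},{x1,x4,x6},{x2,x3,x6},{x2,x4,x5}}
  A12: {{x1},{x1,x4},{x1,x5},{x1,x6},{x1,x4,x5},{x1,x4,x6}} {{x2,x6},{x3,x6},{x2,x3,x6}}
  A13: {{x1,x5},{x1,x4,x5}} {{x2,x5},{x2,x4,x5}} {{x3,x5}}
  A14: {{x1},{x1,x4},{x1,x5},{x1,x6},{x1,x4,x5},{x1,x4,x6}} {{x3},{x2,x3},{x3,x4},{x3,x5},{x3,x6},{x2,x3,x6}} {{x2,x4},{x2,x4,x5}}
  A23: {{x1,x5},{x1,x4,x5}}
  A24: {{x1},{x1,x4},{x1,x5},{x1,x6},{x4,x6},{x1,x4,x5},{x1,x4,x6}} {{x3,x6},{x2,x3,x6}}
  A34: {{x1,x5},{x4,x5},{x1,x4,x5},{x2,x4,x5}} {{x3,x5}}
  A123: {{x1,x5},{x1,x4,x5}}
  A124: {{x1},{x1,x4},{x1,x5},{x1,x6},{x1,x4,x5},{x1,x4,x6}} {{x3,x6},{x2,x3,x6}}
  A134: {{x1,x5},{x1,x4,x5}} {{x3,x5}} {{x2,x4,x5}}
  A234: {{x1,x5},{x1,x4,x5}}
  A1234: {{x1,x5},{x1,x4,x5}}
C dims 5,13,7,1; δ0: rk 4, SNF 1^4; δ1: rk 6, SNF 1^6; δ2: rk 1, SNF 1^1
Ȟ^0: (5−4)−0=1 ⇒ Z
Ȟ^1: (13−6)−4=3 ⇒ Z^3
Ȟ^2: (7−1)−6=0 ⇒ 0

Ȟ^0(U;F) ≅ Z; Ȟ^1(U;F) ≅ Z^3; Ȟ^2(U;F) ≅ 0
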